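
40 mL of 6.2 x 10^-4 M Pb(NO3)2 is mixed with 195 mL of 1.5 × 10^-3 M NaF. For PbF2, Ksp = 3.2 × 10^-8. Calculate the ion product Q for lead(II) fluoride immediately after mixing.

1.6 × 10^-10

Total volume = 40 + 195 = 235 mL.
[Pb^2+] = 6.2 × 10^-4 × (40/235) = 1.06 × 10^-4 M
[F^-] = 1.5 x 10^-3 × (195/235) = 1.24 × 10^-3 M
PbF2(s) ⇌ Pb^2+ + 2 F^-, so Q = [Pb^2+][F^-]^2
Q = (1.06 x 10^-4)(1.24 x 10^-3)^2 = 1.6 × 10^-10
Q < Ksp, so no precipitate of PbF2 forms.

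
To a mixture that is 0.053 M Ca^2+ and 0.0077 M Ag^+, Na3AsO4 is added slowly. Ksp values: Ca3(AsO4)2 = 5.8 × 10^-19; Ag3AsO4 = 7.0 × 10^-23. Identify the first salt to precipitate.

Each salt begins to precipitate when Q = Ksp, i.e. when [AsO4^3-] reaches its threshold.
For Ca3(AsO4)2: 5.8 × 10^-19 = (0.053)^3 × [AsO4^3-]^2  ⇒  [AsO4^3-] = 6.2 x 10^-8 M.
For Ag3AsO4: 7.0 × 10^-23 = (0.0077)^3 × [AsO4^3-]  ⇒  [AsO4^3-] = 1.5 × 10^-16 M.
The salt with the lower threshold [AsO4^3-] precipitates first: Ag3AsO4.

Ag3AsO4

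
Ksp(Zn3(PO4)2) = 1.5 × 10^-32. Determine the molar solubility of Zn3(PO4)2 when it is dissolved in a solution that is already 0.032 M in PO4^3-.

Zn3(PO4)2(s) <=> 3 Zn^2+ + 2 PO4^3-
Ksp = [Zn^2+]^3[PO4^3-]^2
Let s be the molar solubility in this solution. [Zn^2+] = 3s, [PO4^3-] = 0.032 + 2s ≈ 0.032 (Ksp is small, so little additional dissolves).
Ksp ≈ (3s)^3 × (0.032)^2
s = 8.2 × 10^-11 M
Check: 2s = 1.6 x 10^-10 ≪ 0.032, so the approximation is valid.

s = 8.2 × 10^-11 M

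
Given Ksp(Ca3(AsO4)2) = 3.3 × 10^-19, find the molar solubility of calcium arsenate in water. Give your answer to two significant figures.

Ca3(AsO4)2(s) ⇌ 3 Ca^2+(aq) + 2 AsO4^3-(aq)
Ksp = [Ca^2+]^3[AsO4^3-]^2
Let s = molar solubility. Then [Ca^2+] = 3s and [AsO4^3-] = 2s.
Substituting: Ksp = (3s)^3(2s)^2 = 108s^5
s^5 = 3.3 × 10^-19 / 108, so s = 7.9 × 10^-5 M

7.9 × 10^-5 M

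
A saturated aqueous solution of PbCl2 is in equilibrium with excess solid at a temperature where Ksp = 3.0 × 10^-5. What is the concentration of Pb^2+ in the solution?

PbCl2(s) <=> Pb^2+(aq) + 2 Cl^-(aq)
Ksp = [Pb^2+][Cl^-]^2
If s mol/L of PbCl2 dissolves, [Pb^2+] = s and [Cl^-] = 2s.
So Ksp = s × (2s)^2 = 4s^3
Solving, s = (3.0 × 10^-5/4)^(1/3) = 1.96 x 10^-2 M
[Pb^2+] = s = 2.0 × 10^-2 M

0.020 M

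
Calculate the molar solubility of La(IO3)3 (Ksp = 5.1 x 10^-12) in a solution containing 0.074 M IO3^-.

s = 1.3 × 10^-8 M

La(IO3)3(s) ⇌ La^3+(aq) + 3 IO3^-(aq)
Ksp = [La^3+][IO3^-]^3
If s mol/L dissolves here, [La^3+] = s, [IO3^-] = 0.074 + 3s ≈ 0.074 (since the IO3^- already present dominates).
Ksp ≈ s × (0.074)^3
s = 1.3 × 10^-8 M
Check: 3s = 3.8 × 10^-8 ≪ 0.074, so the approximation is valid.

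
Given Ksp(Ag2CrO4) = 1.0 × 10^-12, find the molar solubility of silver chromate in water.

6.3 x 10^-5 M

Ag2CrO4(s) ⇌ 2 Ag^+(aq) + CrO4^2-(aq)
Ksp = [Ag^+]^2[CrO4^2-]
For each mole of Ag2CrO4 that dissolves: [Ag^+] = 2s, [CrO4^2-] = s.
So Ksp = (2s)^2 × s = 4s^3
Solving, s = (1.0 × 10^-12/4)^(1/3) = 6.3 x 10^-5 M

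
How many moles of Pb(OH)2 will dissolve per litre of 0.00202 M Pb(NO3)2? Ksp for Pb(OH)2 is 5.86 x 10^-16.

s = 2.69 x 10^-7 M

Pb(OH)2(s) <=> Pb^2+(aq) + 2 OH^-(aq)
Ksp = [Pb^2+][OH^-]^2
Let s be the molar solubility in this solution. [Pb^2+] = 0.00202 + s ≈ 0.00202, [OH^-] = 2s (Ksp is small, so little additional dissolves).
Ksp ≈ 0.00202 × (2s)^2
s = 2.69 × 10^-7 M
Check: s = 2.7 × 10^-7 ≪ 0.00202, so the approximation is valid.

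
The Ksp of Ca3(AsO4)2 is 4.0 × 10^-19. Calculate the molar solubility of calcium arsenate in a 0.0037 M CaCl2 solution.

Ca3(AsO4)2(s) ⇌ 3 Ca^2+(aq) + 2 AsO4^3-(aq)
Ksp = [Ca^2+]^3[AsO4^3-]^2
Let s = moles of Ca3(AsO4)2 that dissolve per litre. [Ca^2+] = 0.0037 + 3s ≈ 0.0037, [AsO4^3-] = 2s (Ksp is small, so little additional dissolves).
Ksp ≈ (0.0037)^3 × (2s)^2
s = 1.4 x 10^-6 M
Check: 3s = 4.2 × 10^-6 ≪ 0.0037, so the approximation is valid.

s = 1.4 × 10^-6 M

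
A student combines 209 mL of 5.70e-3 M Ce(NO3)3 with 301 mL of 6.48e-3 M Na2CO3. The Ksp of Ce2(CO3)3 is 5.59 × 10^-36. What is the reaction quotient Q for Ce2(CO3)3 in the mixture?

Q = 3.05 × 10^-13

Total volume = 209 + 301 = 510 mL.
[Ce^3+] = 5.70 × 10^-3 × (209/510) = 2.336 × 10^-3 M
[CO3^2-] = 6.48 x 10^-3 × (301/510) = 3.824 × 10^-3 M
Ce2(CO3)3(s) <=> 2 Ce^3+(aq) + 3 CO3^2-(aq), so Q = [Ce^3+]^2[CO3^2-]^3
Q = (2.336 x 10^-3)^2(3.824 × 10^-3)^3 = 3.05 × 10^-13
Q > Ksp, so Ce2(CO3)3 will precipitate.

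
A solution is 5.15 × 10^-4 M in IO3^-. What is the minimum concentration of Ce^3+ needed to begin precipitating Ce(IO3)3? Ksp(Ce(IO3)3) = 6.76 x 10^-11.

[Ce^3+] = 4.95 x 10^-1 M

Ce(IO3)3(s) ⇌ Ce^3+(aq) + 3 IO3^-(aq)
Ksp = [Ce^3+][IO3^-]^3
Precipitation begins when Q = Ksp. With [IO3^-] = 5.15 × 10^-4 M:
6.76 x 10^-11 = (5.15 × 10^-4)^3 × [Ce^3+]
[Ce^3+] = (6.76 x 10^-11 / 1.366 × 10^-10) = 4.95 x 10^-1 M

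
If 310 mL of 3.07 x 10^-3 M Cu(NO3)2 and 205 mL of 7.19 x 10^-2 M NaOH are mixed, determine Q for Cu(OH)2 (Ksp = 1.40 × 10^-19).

Q ≈ 1.51 x 10^-6

Total volume = 310 + 205 = 515 mL.
[Cu^2+] = 3.07 x 10^-3 × (310/515) = 1.848 × 10^-3 M
[OH^-] = 7.19 x 10^-2 × (205/515) = 2.862 x 10^-2 M
Cu(OH)2(s) <=> Cu^2+ + 2 OH^-, so Q = [Cu^2+][OH^-]^2
Q = (1.848 × 10^-3)(2.862 x 10^-2)^2 = 1.51 × 10^-6
Q > Ksp, so Cu(OH)2 will precipitate.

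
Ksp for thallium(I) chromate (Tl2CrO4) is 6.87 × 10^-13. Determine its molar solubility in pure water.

Tl2CrO4(s) ⇌ 2 Tl^+ + CrO4^2-
Ksp = [Tl^+]^2[CrO4^2-]
With molar solubility s: [Tl^+] = 2s, [CrO4^2-] = s.
Substituting: Ksp = (2s)^2s = 4s^3
Solving, s = (6.87 × 10^-13/4)^(1/3) = 5.56 × 10^-5 M

5.56 x 10^-5 M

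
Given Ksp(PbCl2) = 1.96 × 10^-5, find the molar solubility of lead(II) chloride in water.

PbCl2(s) <=> Pb^2+(aq) + 2 Cl^-(aq)
Ksp = [Pb^2+][Cl^-]^2
For each mole of PbCl2 that dissolves: [Pb^2+] = s, [Cl^-] = 2s.
So Ksp = s × (2s)^2 = 4s^3
Solving, s = (1.96 × 10^-5/4)^(1/3) = 1.70 × 10^-2 M

1.70 × 10^-2 M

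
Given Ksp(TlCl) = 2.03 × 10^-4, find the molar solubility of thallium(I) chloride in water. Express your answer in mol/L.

TlCl(s) ⇌ Tl^+(aq) + Cl^-(aq)
Ksp = [Tl^+][Cl^-]
With molar solubility s: [Tl^+] = s, [Cl^-] = s.
Ksp = s^2
s = √(2.03 × 10^-4) = 1.42 × 10^-2 M

s ≈ 1.42 × 10^-2 M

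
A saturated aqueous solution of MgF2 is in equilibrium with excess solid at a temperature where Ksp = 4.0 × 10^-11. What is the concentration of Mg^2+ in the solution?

MgF2(s) ⇌ Mg^2+(aq) + 2 F^-(aq)
Ksp = [Mg^2+][F^-]^2
With molar solubility s: [Mg^2+] = s, [F^-] = 2s.
Substituting: Ksp = s(2s)^2 = 4s^3
Solving, s = (4.0 × 10^-11/4)^(1/3) = 2.15 x 10^-4 M
[Mg^2+] = s = 2.2 × 10^-4 M

2.2e-4 M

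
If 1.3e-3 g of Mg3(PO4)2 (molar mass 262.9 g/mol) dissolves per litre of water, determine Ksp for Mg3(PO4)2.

3.2 × 10^-25

Molar solubility s = (1.3 × 10^-3 g/L) / (262.9 g/mol) = 4.94 × 10^-6 M.
Mg3(PO4)2(s) <=> 3 Mg^2+(aq) + 2 PO4^3-(aq)
If s mol/L of Mg3(PO4)2 dissolves, [Mg^2+] = 3s and [PO4^3-] = 2s.
Ksp = [Mg^2+]^3[PO4^3-]^2
Substituting: Ksp = (3s)^3(2s)^2 = 108s^5
Ksp = 108 × (4.94 × 10^-6)^5 = 3.2 × 10^-25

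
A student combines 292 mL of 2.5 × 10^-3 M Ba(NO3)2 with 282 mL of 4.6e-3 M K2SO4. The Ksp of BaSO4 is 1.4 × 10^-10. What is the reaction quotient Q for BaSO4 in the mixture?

2.9 × 10^-6

Total volume = 292 + 282 = 574 mL.
[Ba^2+] = 2.5 × 10^-3 × (292/574) = 1.27 x 10^-3 M
[SO4^2-] = 4.6 × 10^-3 × (282/574) = 2.26 × 10^-3 M
BaSO4(s) <=> Ba^2+(aq) + SO4^2-(aq), so Q = [Ba^2+][SO4^2-]
Q = (1.27 × 10^-3)(2.26 × 10^-3) = 2.9 × 10^-6
Q > Ksp, so BaSO4 will precipitate.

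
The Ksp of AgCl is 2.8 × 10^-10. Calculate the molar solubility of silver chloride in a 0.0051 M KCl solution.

s ≈ 5.5 × 10^-8 M

AgCl(s) ⇌ Ag^+ + Cl^-
Ksp = [Ag^+][Cl^-]
If s mol/L dissolves here, [Ag^+] = s, [Cl^-] = 0.0051 + s ≈ 0.0051 (Ksp is small, so little additional dissolves).
Ksp ≈ s × 0.0051
s = 5.5 × 10^-8 M
Check: s = 5.5 x 10^-8 ≪ 0.0051, so the approximation is valid.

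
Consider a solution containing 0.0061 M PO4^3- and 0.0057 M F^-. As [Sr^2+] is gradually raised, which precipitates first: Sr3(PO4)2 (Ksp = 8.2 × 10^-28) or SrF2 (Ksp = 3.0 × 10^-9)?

Sr3(PO4)2

Precipitation of each salt starts when its ion product equals its Ksp.
For Sr3(PO4)2: 8.2 × 10^-28 = (0.0061)^2 × [Sr^2+]^3  ⇒  [Sr^2+] = 2.8 × 10^-8 M.
For SrF2: 3.0 × 10^-9 = (0.0057)^2 × [Sr^2+]  ⇒  [Sr^2+] = 9.2 x 10^-5 M.
The salt with the lower threshold [Sr^2+] precipitates first: Sr3(PO4)2.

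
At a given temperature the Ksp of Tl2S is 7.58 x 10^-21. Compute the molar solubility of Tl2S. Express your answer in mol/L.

s = 1.24 × 10^-7 M

Tl2S(s) <=> 2 Tl^+(aq) + S^2-(aq)
Ksp = [Tl^+]^2[S^2-]
For each mole of Tl2S that dissolves: [Tl^+] = 2s, [S^2-] = s.
Substituting: Ksp = (2s)^2s = 4s^3
s^3 = 7.58 x 10^-21 / 4, so s = 1.24 × 10^-7 M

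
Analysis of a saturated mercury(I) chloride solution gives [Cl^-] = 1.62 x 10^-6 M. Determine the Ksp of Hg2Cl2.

Hg2Cl2(s) ⇌ Hg2^2+ + 2 Cl^-
Stoichiometry gives [Hg2^2+] = (1/2)[Cl^-] = 8.100 x 10^-7 M.
Ksp = [Hg2^2+][Cl^-]^2
Ksp = 8.100 × 10^-7 × (1.62 × 10^-6)^2 = 2.13 x 10^-18

Ksp = 2.13e-18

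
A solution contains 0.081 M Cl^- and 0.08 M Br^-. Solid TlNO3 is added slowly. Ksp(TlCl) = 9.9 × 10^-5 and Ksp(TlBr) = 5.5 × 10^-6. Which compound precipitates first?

Precipitation of each salt starts when its ion product equals its Ksp.
For TlCl: 9.9 × 10^-5 = 0.081 × [Tl^+]  ⇒  [Tl^+] = 1.2 × 10^-3 M.
For TlBr: 5.5 × 10^-6 = 0.08 × [Tl^+]  ⇒  [Tl^+] = 6.9 × 10^-5 M.
The salt with the lower threshold [Tl^+] precipitates first: TlBr.

TlBr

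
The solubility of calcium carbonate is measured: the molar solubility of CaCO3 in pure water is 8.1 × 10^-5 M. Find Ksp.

Ksp ≈ 6.6 x 10^-9

CaCO3(s) <=> Ca^2+(aq) + CO3^2-(aq)
For each mole of CaCO3 that dissolves: [Ca^2+] = s, [CO3^2-] = s.
Ksp = [Ca^2+][CO3^2-]
Ksp = s × s = s^2
With s = 8.1 × 10^-5: Ksp = 6.6 × 10^-9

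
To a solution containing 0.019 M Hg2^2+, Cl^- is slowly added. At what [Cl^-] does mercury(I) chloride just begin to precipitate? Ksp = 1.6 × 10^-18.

Hg2Cl2(s) ⇌ Hg2^2+(aq) + 2 Cl^-(aq)
Ksp = [Hg2^2+][Cl^-]^2
Precipitation begins when Q = Ksp. With [Hg2^2+] = 0.019 M:
1.6 × 10^-18 = (0.019) × [Cl^-]^2
[Cl^-] = (1.6 × 10^-18 / 1.9 x 10^-2)^(1/2) = 9.2 × 10^-9 M

[Cl^-] ≈ 9.2e-9 M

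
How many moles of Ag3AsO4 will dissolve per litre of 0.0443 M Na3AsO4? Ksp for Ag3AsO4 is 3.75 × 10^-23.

s ≈ 3.15 × 10^-8 M

Ag3AsO4(s) ⇌ 3 Ag^+ + AsO4^3-
Ksp = [Ag^+]^3[AsO4^3-]
Let s be the molar solubility in this solution. [Ag^+] = 3s, [AsO4^3-] = 0.0443 + s ≈ 0.0443 (since AsO4^3- from Na3AsO4 dominates).
Ksp ≈ (3s)^3 × 0.0443
s = 3.15 × 10^-8 M
Check: s = 3.2 x 10^-8 ≪ 0.0443, so the approximation is valid.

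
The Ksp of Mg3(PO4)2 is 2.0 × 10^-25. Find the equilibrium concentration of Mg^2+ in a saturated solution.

Mg3(PO4)2(s) <=> 3 Mg^2+(aq) + 2 PO4^3-(aq)
Ksp = [Mg^2+]^3[PO4^3-]^2
For each mole of Mg3(PO4)2 that dissolves: [Mg^2+] = 3s, [PO4^3-] = 2s.
Substituting: Ksp = (3s)^3(2s)^2 = 108s^5
Solving, s = (2.0 × 10^-25/108)^(1/5) = 4.50 × 10^-6 M
[Mg^2+] = 3s = 1.4 x 10^-5 M

[Mg^2+] ≈ 1.4 x 10^-5 M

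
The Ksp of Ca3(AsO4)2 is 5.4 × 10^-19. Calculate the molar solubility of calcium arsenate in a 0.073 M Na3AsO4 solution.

s = 1.6 × 10^-6 M

Ca3(AsO4)2(s) <=> 3 Ca^2+(aq) + 2 AsO4^3-(aq)
Ksp = [Ca^2+]^3[AsO4^3-]^2
If s mol/L dissolves here, [Ca^2+] = 3s, [AsO4^3-] = 0.073 + 2s ≈ 0.073 (common-ion effect: AsO4^3- is already 0.073 M).
Ksp ≈ (3s)^3 × (0.073)^2
s = 1.6 × 10^-6 M
Check: 2s = 3.1 × 10^-6 ≪ 0.073, so the approximation is valid.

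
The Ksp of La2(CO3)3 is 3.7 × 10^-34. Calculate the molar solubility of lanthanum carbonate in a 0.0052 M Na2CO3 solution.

La2(CO3)3(s) ⇌ 2 La^3+ + 3 CO3^2-
Ksp = [La^3+]^2[CO3^2-]^3
If s mol/L dissolves here, [La^3+] = 2s, [CO3^2-] = 0.0052 + 3s ≈ 0.0052 (since CO3^2- from Na2CO3 dominates).
Ksp ≈ (2s)^2 × (0.0052)^3
s = 2.6 × 10^-14 M
Check: 3s = 7.7 × 10^-14 ≪ 0.0052, so the approximation is valid.

2.6 x 10^-14 M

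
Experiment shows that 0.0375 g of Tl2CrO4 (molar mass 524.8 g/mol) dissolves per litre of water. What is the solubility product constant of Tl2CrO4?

Ksp ≈ 1.46 × 10^-12

Molar solubility s = (3.75 x 10^-2 g/L) / (524.8 g/mol) = 7.146 x 10^-5 M.
Tl2CrO4(s) <=> 2 Tl^+ + CrO4^2-
Let s = molar solubility. Then [Tl^+] = 2s and [CrO4^2-] = s.
Ksp = [Tl^+]^2[CrO4^2-]
Ksp = (2s)^2s = 4s^3
With s = 7.146 x 10^-5: Ksp = 1.46 x 10^-12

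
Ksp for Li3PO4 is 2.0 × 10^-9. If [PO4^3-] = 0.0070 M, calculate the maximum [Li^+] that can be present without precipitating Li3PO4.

Li3PO4(s) ⇌ 3 Li^+(aq) + PO4^3-(aq)
Ksp = [Li^+]^3[PO4^3-]
Precipitation begins when Q = Ksp. With [PO4^3-] = 0.0070 M:
2.0 × 10^-9 = (0.0070) × [Li^+]^3
[Li^+] = (2.0 × 10^-9 / 7.0 x 10^-3)^(1/3) = 6.6 x 10^-3 M

6.6 × 10^-3 M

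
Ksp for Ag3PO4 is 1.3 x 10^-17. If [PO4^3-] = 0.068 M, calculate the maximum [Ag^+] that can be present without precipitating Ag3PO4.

[Ag^+] = 5.8e-6 M

Ag3PO4(s) ⇌ 3 Ag^+ + PO4^3-
Ksp = [Ag^+]^3[PO4^3-]
Precipitation begins when Q = Ksp. With [PO4^3-] = 0.068 M:
1.3 x 10^-17 = (0.068) × [Ag^+]^3
[Ag^+] = (1.3 x 10^-17 / 6.8 x 10^-2)^(1/3) = 5.8 x 10^-6 M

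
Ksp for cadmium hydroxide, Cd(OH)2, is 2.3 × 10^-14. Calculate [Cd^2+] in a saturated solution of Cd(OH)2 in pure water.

Cd(OH)2(s) <=> Cd^2+(aq) + 2 OH^-(aq)
Ksp = [Cd^2+][OH^-]^2
Let s = molar solubility. Then [Cd^2+] = s and [OH^-] = 2s.
Substituting: Ksp = s(2s)^2 = 4s^3
s = (2.3 × 10^-14 / 4)^(1/3) = 1.79 × 10^-5 M
[Cd^2+] = s = 1.8 x 10^-5 M

1.8e-5 M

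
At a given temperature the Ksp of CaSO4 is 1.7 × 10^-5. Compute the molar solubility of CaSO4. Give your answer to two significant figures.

4.1e-3 M

CaSO4(s) ⇌ Ca^2+ + SO4^2-
Ksp = [Ca^2+][SO4^2-]
With molar solubility s: [Ca^2+] = s, [SO4^2-] = s.
Ksp = (s)(s) = s^2
s = (1.7 × 10^-5)^(1/2) = 4.1 x 10^-3 M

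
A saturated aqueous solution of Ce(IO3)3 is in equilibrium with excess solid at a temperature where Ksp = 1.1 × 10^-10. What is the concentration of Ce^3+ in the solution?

[Ce^3+] ≈ 1.4 × 10^-3 M

Ce(IO3)3(s) ⇌ Ce^3+(aq) + 3 IO3^-(aq)
Ksp = [Ce^3+][IO3^-]^3
For each mole of Ce(IO3)3 that dissolves: [Ce^3+] = s, [IO3^-] = 3s.
Ksp = s(3s)^3 = 27s^4
s^4 = 1.1 × 10^-10 / 27, so s = 1.42 × 10^-3 M
[Ce^3+] = s = 1.4 × 10^-3 M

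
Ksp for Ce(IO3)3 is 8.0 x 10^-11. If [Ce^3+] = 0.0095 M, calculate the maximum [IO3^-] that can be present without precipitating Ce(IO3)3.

[IO3^-] = 2.0 × 10^-3 M

Ce(IO3)3(s) ⇌ Ce^3+ + 3 IO3^-
Ksp = [Ce^3+][IO3^-]^3
Precipitation begins when Q = Ksp. With [Ce^3+] = 0.0095 M:
8.0 x 10^-11 = (0.0095) × [IO3^-]^3
[IO3^-] = (8.0 x 10^-11 / 9.5 x 10^-3)^(1/3) = 2.0 x 10^-3 M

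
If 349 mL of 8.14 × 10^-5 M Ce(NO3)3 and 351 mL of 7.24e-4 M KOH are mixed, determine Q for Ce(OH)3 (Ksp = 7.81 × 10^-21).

Q ≈ 1.94e-15

Total volume = 349 + 351 = 700 mL.
[Ce^3+] = 8.14 x 10^-5 × (349/700) = 4.058 × 10^-5 M
[OH^-] = 7.24 × 10^-4 × (351/700) = 3.630 × 10^-4 M
Ce(OH)3(s) ⇌ Ce^3+ + 3 OH^-, so Q = [Ce^3+][OH^-]^3
Q = (4.058 × 10^-5)(3.630 × 10^-4)^3 = 1.94 × 10^-15
Q > Ksp, so Ce(OH)3 will precipitate.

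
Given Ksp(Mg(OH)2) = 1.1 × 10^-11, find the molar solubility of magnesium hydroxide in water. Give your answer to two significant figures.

1.4 x 10^-4 M

Mg(OH)2(s) <=> Mg^2+(aq) + 2 OH^-(aq)
Ksp = [Mg^2+][OH^-]^2
If s mol/L of Mg(OH)2 dissolves, [Mg^2+] = s and [OH^-] = 2s.
Ksp = s(2s)^2 = 4s^3
Solving, s = (1.1 × 10^-11/4)^(1/3) = 1.4 × 10^-4 M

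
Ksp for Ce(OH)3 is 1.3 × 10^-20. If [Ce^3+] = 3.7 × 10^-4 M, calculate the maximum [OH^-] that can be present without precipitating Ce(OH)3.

3.3 x 10^-6 M

Ce(OH)3(s) ⇌ Ce^3+ + 3 OH^-
Ksp = [Ce^3+][OH^-]^3
Precipitation begins when Q = Ksp. With [Ce^3+] = 3.7 × 10^-4 M:
1.3 × 10^-20 = (3.7 × 10^-4) × [OH^-]^3
[OH^-] = (1.3 × 10^-20 / 3.7 × 10^-4)^(1/3) = 3.3 × 10^-6 M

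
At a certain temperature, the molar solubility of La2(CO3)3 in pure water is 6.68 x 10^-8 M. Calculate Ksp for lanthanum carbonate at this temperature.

Ksp ≈ 1.44 × 10^-34

La2(CO3)3(s) <=> 2 La^3+ + 3 CO3^2-
Let s = molar solubility. Then [La^3+] = 2s and [CO3^2-] = 3s.
Ksp = [La^3+]^2[CO3^2-]^3
So Ksp = (2s)^2 × (3s)^3 = 108s^5
With s = 6.68 x 10^-8: Ksp = 1.44 × 10^-34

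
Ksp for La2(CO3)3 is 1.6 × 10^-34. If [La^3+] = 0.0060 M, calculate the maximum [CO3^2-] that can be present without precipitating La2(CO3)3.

La2(CO3)3(s) <=> 2 La^3+ + 3 CO3^2-
Ksp = [La^3+]^2[CO3^2-]^3
Precipitation begins when Q = Ksp. With [La^3+] = 0.0060 M:
1.6 × 10^-34 = (0.0060)^2 × [CO3^2-]^3
[CO3^2-] = (1.6 × 10^-34 / 3.60 × 10^-5)^(1/3) = 1.6 × 10^-10 M

[CO3^2-] = 1.6 × 10^-10 M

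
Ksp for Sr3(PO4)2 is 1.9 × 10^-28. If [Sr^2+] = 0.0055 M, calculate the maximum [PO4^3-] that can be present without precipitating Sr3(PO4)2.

[PO4^3-] ≈ 3.4 x 10^-11 M

Sr3(PO4)2(s) ⇌ 3 Sr^2+ + 2 PO4^3-
Ksp = [Sr^2+]^3[PO4^3-]^2
Precipitation begins when Q = Ksp. With [Sr^2+] = 0.0055 M:
1.9 × 10^-28 = (0.0055)^3 × [PO4^3-]^2
[PO4^3-] = (1.9 × 10^-28 / 1.66 × 10^-7)^(1/2) = 3.4 × 10^-11 M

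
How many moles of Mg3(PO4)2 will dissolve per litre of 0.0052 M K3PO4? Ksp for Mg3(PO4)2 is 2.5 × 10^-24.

1.5 x 10^-7 M

Mg3(PO4)2(s) <=> 3 Mg^2+ + 2 PO4^3-
Ksp = [Mg^2+]^3[PO4^3-]^2
Let s be the molar solubility in this solution. [Mg^2+] = 3s, [PO4^3-] = 0.0052 + 2s ≈ 0.0052 (since PO4^3- from K3PO4 dominates).
Ksp ≈ (3s)^3 × (0.0052)^2
s = 1.5 x 10^-7 M
Check: 2s = 3.0 × 10^-7 ≪ 0.0052, so the approximation is valid.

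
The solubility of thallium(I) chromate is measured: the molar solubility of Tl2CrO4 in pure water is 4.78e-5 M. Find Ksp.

Tl2CrO4(s) ⇌ 2 Tl^+ + CrO4^2-
Let s = molar solubility. Then [Tl^+] = 2s and [CrO4^2-] = s.
Ksp = [Tl^+]^2[CrO4^2-]
So Ksp = (2s)^2 × s = 4s^3
With s = 4.78 x 10^-5: Ksp = 4.37 x 10^-13

Ksp = 4.37 x 10^-13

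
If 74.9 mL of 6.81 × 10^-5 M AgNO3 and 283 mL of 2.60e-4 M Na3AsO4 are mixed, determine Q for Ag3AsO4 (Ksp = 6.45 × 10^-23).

Total volume = 74.9 + 283 = 357.9 mL.
[Ag^+] = 6.81 × 10^-5 × (74.9/357.9) = 1.425 x 10^-5 M
[AsO4^3-] = 2.60 × 10^-4 × (283/357.9) = 2.056 x 10^-4 M
Ag3AsO4(s) ⇌ 3 Ag^+ + AsO4^3-, so Q = [Ag^+]^3[AsO4^3-]
Q = (1.425 × 10^-5)^3(2.056 x 10^-4) = 5.95 × 10^-19
Q > Ksp, so Ag3AsO4 will precipitate.

5.95e-19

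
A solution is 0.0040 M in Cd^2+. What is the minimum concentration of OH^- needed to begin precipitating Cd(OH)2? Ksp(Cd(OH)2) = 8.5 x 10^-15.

Cd(OH)2(s) <=> Cd^2+ + 2 OH^-
Ksp = [Cd^2+][OH^-]^2
Precipitation begins when Q = Ksp. With [Cd^2+] = 0.0040 M:
8.5 x 10^-15 = (0.0040) × [OH^-]^2
[OH^-] = (8.5 x 10^-15 / 4.0 × 10^-3)^(1/2) = 1.5 × 10^-6 M

1.5 × 10^-6 M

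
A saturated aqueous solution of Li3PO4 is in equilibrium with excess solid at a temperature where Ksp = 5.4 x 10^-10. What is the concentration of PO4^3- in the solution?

[PO4^3-] ≈ 2.1e-3 M

Li3PO4(s) ⇌ 3 Li^+ + PO4^3-
Ksp = [Li^+]^3[PO4^3-]
For each mole of Li3PO4 that dissolves: [Li^+] = 3s, [PO4^3-] = s.
Substituting: Ksp = (3s)^3s = 27s^4
Solving, s = (5.4 x 10^-10/27)^(1/4) = 2.11 × 10^-3 M
[PO4^3-] = s = 2.1 × 10^-3 M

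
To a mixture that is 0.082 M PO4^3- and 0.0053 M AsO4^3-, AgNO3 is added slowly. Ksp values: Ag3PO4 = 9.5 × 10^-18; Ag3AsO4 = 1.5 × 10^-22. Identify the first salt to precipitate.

Ag3AsO4

Precipitation of each salt starts when its ion product equals its Ksp.
For Ag3PO4: 9.5 × 10^-18 = 0.082 × [Ag^+]^3  ⇒  [Ag^+] = 4.9 x 10^-6 M.
For Ag3AsO4: 1.5 × 10^-22 = 0.0053 × [Ag^+]^3  ⇒  [Ag^+] = 3.0 × 10^-7 M.
The salt with the lower threshold [Ag^+] precipitates first: Ag3AsO4.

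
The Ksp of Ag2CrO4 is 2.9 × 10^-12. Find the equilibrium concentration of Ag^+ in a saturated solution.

Ag2CrO4(s) <=> 2 Ag^+(aq) + CrO4^2-(aq)
Ksp = [Ag^+]^2[CrO4^2-]
Let s = molar solubility. Then [Ag^+] = 2s and [CrO4^2-] = s.
Substituting: Ksp = (2s)^2s = 4s^3
Solving, s = (2.9 × 10^-12/4)^(1/3) = 8.98 x 10^-5 M
[Ag^+] = 2s = 1.8 × 10^-4 M

[Ag^+] ≈ 1.8 x 10^-4 M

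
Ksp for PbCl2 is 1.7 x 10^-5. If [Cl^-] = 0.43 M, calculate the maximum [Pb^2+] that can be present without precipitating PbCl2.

PbCl2(s) <=> Pb^2+ + 2 Cl^-
Ksp = [Pb^2+][Cl^-]^2
Precipitation begins when Q = Ksp. With [Cl^-] = 0.43 M:
1.7 x 10^-5 = (0.43)^2 × [Pb^2+]
[Pb^2+] = (1.7 x 10^-5 / 1.85 x 10^-1) = 9.2 × 10^-5 M

9.2 × 10^-5 M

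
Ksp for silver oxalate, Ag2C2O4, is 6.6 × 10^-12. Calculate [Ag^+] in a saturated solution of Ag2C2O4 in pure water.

Ag2C2O4(s) ⇌ 2 Ag^+ + C2O4^2-
Ksp = [Ag^+]^2[C2O4^2-]
With molar solubility s: [Ag^+] = 2s, [C2O4^2-] = s.
Ksp = (2s)^2s = 4s^3
s = (6.6 × 10^-12 / 4)^(1/3) = 1.18 × 10^-4 M
[Ag^+] = 2s = 2.4 × 10^-4 M

[Ag^+] ≈ 2.4e-4 M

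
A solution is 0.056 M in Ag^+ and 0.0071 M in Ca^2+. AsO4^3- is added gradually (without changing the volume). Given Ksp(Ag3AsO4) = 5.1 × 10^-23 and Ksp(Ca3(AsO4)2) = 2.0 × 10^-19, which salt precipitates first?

Each salt begins to precipitate when Q = Ksp, i.e. when [AsO4^3-] reaches its threshold.
For Ag3AsO4: 5.1 × 10^-23 = (0.056)^3 × [AsO4^3-]  ⇒  [AsO4^3-] = 2.9 x 10^-19 M.
For Ca3(AsO4)2: 2.0 × 10^-19 = (0.0071)^3 × [AsO4^3-]^2  ⇒  [AsO4^3-] = 7.5 × 10^-7 M.
The salt with the lower threshold [AsO4^3-] precipitates first: Ag3AsO4.

Ag3AsO4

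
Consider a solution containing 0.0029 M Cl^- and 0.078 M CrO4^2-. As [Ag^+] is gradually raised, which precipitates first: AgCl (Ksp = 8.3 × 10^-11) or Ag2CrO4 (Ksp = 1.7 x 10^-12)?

Each salt begins to precipitate when Q = Ksp, i.e. when [Ag^+] reaches its threshold.
For AgCl: 8.3 × 10^-11 = 0.0029 × [Ag^+]  ⇒  [Ag^+] = 2.9 × 10^-8 M.
For Ag2CrO4: 1.7 x 10^-12 = 0.078 × [Ag^+]^2  ⇒  [Ag^+] = 4.7 × 10^-6 M.
The salt with the lower threshold [Ag^+] precipitates first: AgCl.

AgCl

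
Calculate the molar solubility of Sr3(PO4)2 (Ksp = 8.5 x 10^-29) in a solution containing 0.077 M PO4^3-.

s ≈ 8.1 × 10^-10 M

Sr3(PO4)2(s) <=> 3 Sr^2+(aq) + 2 PO4^3-(aq)
Ksp = [Sr^2+]^3[PO4^3-]^2
Let s = moles of Sr3(PO4)2 that dissolve per litre. [Sr^2+] = 3s, [PO4^3-] = 0.077 + 2s ≈ 0.077 (Ksp is small, so little additional dissolves).
Ksp ≈ (3s)^3 × (0.077)^2
s = 8.1 × 10^-10 M
Check: 2s = 1.6 × 10^-9 ≪ 0.077, so the approximation is valid.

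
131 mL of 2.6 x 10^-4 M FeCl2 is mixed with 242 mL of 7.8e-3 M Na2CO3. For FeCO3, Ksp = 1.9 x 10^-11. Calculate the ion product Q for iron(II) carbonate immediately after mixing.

Q = 4.6 x 10^-7

Total volume = 131 + 242 = 373 mL.
[Fe^2+] = 2.6 × 10^-4 × (131/373) = 9.13 × 10^-5 M
[CO3^2-] = 7.8 x 10^-3 × (242/373) = 5.06 × 10^-3 M
FeCO3(s) ⇌ Fe^2+ + CO3^2-, so Q = [Fe^2+][CO3^2-]
Q = (9.13 x 10^-5)(5.06 × 10^-3) = 4.6 x 10^-7
Q > Ksp, so FeCO3 will precipitate.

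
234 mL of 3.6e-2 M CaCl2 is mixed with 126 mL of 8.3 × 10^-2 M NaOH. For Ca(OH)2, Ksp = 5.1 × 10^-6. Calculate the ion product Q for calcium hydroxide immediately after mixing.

Q = 2.0 × 10^-5

Total volume = 234 + 126 = 360 mL.
[Ca^2+] = 3.6 × 10^-2 × (234/360) = 2.34 x 10^-2 M
[OH^-] = 8.3 x 10^-2 × (126/360) = 2.91 x 10^-2 M
Ca(OH)2(s) ⇌ Ca^2+(aq) + 2 OH^-(aq), so Q = [Ca^2+][OH^-]^2
Q = (2.34 × 10^-2)(2.91 × 10^-2)^2 = 2.0 × 10^-5
Q > Ksp, so Ca(OH)2 will precipitate.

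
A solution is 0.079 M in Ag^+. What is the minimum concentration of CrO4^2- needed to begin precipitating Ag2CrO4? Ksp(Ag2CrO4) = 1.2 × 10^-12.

Ag2CrO4(s) ⇌ 2 Ag^+(aq) + CrO4^2-(aq)
Ksp = [Ag^+]^2[CrO4^2-]
Precipitation begins when Q = Ksp. With [Ag^+] = 0.079 M:
1.2 × 10^-12 = (0.079)^2 × [CrO4^2-]
[CrO4^2-] = (1.2 × 10^-12 / 6.24 × 10^-3) = 1.9 x 10^-10 M

[CrO4^2-] ≈ 1.9 x 10^-10 M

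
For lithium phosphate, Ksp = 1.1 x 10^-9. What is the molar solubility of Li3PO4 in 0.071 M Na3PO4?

Li3PO4(s) <=> 3 Li^+ + PO4^3-
Ksp = [Li^+]^3[PO4^3-]
Let s be the molar solubility in this solution. [Li^+] = 3s, [PO4^3-] = 0.071 + s ≈ 0.071 (common-ion effect: PO4^3- is already 0.071 M).
Ksp ≈ (3s)^3 × 0.071
s = 8.3 x 10^-4 M
Check: s = 8.3 x 10^-4 ≪ 0.071, so the approximation is valid.

8.3 x 10^-4 M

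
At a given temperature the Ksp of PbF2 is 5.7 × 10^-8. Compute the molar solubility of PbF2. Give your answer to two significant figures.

s ≈ 2.4 x 10^-3 M

PbF2(s) ⇌ Pb^2+ + 2 F^-
Ksp = [Pb^2+][F^-]^2
With molar solubility s: [Pb^2+] = s, [F^-] = 2s.
So Ksp = s × (2s)^2 = 4s^3
Solving, s = (5.7 × 10^-8/4)^(1/3) = 2.4 x 10^-3 M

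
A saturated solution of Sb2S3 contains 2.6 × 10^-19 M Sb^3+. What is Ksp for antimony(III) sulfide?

Ksp = 4.0 × 10^-93

Sb2S3(s) <=> 2 Sb^3+(aq) + 3 S^2-(aq)
Stoichiometry gives [S^2-] = (3/2)[Sb^3+] = 3.90 × 10^-19 M.
Ksp = [Sb^3+]^2[S^2-]^3
Ksp = (2.6 × 10^-19)^2 × (3.90 x 10^-19)^3 = 4.0 × 10^-93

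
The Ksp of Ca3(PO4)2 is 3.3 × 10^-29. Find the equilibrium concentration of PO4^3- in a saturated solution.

Ca3(PO4)2(s) ⇌ 3 Ca^2+(aq) + 2 PO4^3-(aq)
Ksp = [Ca^2+]^3[PO4^3-]^2
Let s = molar solubility. Then [Ca^2+] = 3s and [PO4^3-] = 2s.
Substituting: Ksp = (3s)^3(2s)^2 = 108s^5
s = (3.3 × 10^-29 / 108)^(1/5) = 7.89 × 10^-7 M
[PO4^3-] = 2s = 1.6 × 10^-6 M

1.6 x 10^-6 M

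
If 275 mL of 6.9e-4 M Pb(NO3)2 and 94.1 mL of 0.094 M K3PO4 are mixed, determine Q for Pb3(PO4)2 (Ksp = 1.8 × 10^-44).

7.8 x 10^-14

Total volume = 275 + 94.1 = 369.1 mL.
[Pb^2+] = 6.9 × 10^-4 × (275/369.1) = 5.14 × 10^-4 M
[PO4^3-] = 9.4 × 10^-2 × (94.1/369.1) = 2.40 × 10^-2 M
Pb3(PO4)2(s) ⇌ 3 Pb^2+(aq) + 2 PO4^3-(aq), so Q = [Pb^2+]^3[PO4^3-]^2
Q = (5.14 × 10^-4)^3(2.40 × 10^-2)^2 = 7.8 × 10^-14
Q > Ksp, so Pb3(PO4)2 will precipitate.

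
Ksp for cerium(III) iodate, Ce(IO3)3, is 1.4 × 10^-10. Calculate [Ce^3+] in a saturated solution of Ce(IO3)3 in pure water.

[Ce^3+] ≈ 1.5 × 10^-3 M

Ce(IO3)3(s) ⇌ Ce^3+(aq) + 3 IO3^-(aq)
Ksp = [Ce^3+][IO3^-]^3
With molar solubility s: [Ce^3+] = s, [IO3^-] = 3s.
Substituting: Ksp = s(3s)^3 = 27s^4
s^4 = 1.4 × 10^-10 / 27, so s = 1.51 × 10^-3 M
[Ce^3+] = s = 1.5 × 10^-3 M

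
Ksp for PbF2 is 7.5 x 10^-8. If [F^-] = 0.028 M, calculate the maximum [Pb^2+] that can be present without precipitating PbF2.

PbF2(s) ⇌ Pb^2+(aq) + 2 F^-(aq)
Ksp = [Pb^2+][F^-]^2
Precipitation begins when Q = Ksp. With [F^-] = 0.028 M:
7.5 x 10^-8 = (0.028)^2 × [Pb^2+]
[Pb^2+] = (7.5 x 10^-8 / 7.84 × 10^-4) = 9.6 × 10^-5 M

[Pb^2+] = 9.6 x 10^-5 M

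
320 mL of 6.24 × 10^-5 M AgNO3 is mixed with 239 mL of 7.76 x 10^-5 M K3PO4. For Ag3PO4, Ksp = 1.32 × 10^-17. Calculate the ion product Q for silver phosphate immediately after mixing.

Total volume = 320 + 239 = 559 mL.
[Ag^+] = 6.24 × 10^-5 × (320/559) = 3.572 x 10^-5 M
[PO4^3-] = 7.76 × 10^-5 × (239/559) = 3.318 x 10^-5 M
Ag3PO4(s) <=> 3 Ag^+(aq) + PO4^3-(aq), so Q = [Ag^+]^3[PO4^3-]
Q = (3.572 × 10^-5)^3(3.318 x 10^-5) = 1.51 x 10^-18
Q < Ksp, so no precipitate of Ag3PO4 forms.

Q = 1.51 × 10^-18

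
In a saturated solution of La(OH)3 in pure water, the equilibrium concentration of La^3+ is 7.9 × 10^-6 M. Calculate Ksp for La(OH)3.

1.1 × 10^-19

La(OH)3(s) ⇌ La^3+ + 3 OH^-
Stoichiometry gives [OH^-] = (3/1)[La^3+] = 2.37 × 10^-5 M.
Ksp = [La^3+][OH^-]^3
Ksp = 7.9 x 10^-6 × (2.37 × 10^-5)^3 = 1.1 x 10^-19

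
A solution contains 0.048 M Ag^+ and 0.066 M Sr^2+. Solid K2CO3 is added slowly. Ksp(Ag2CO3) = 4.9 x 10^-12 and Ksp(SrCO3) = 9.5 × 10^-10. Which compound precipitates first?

Ag2CO3

Precipitation of each salt starts when its ion product equals its Ksp.
For Ag2CO3: 4.9 x 10^-12 = (0.048)^2 × [CO3^2-]  ⇒  [CO3^2-] = 2.1 x 10^-9 M.
For SrCO3: 9.5 × 10^-10 = 0.066 × [CO3^2-]  ⇒  [CO3^2-] = 1.4 × 10^-8 M.
The salt with the lower threshold [CO3^2-] precipitates first: Ag2CO3.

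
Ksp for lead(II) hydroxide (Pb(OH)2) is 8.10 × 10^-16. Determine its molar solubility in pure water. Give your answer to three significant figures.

5.87 × 10^-6 M

Pb(OH)2(s) <=> Pb^2+(aq) + 2 OH^-(aq)
Ksp = [Pb^2+][OH^-]^2
Let s = molar solubility. Then [Pb^2+] = s and [OH^-] = 2s.
So Ksp = s × (2s)^2 = 4s^3
s = (8.10 × 10^-16 / 4)^(1/3) = 5.87 × 10^-6 M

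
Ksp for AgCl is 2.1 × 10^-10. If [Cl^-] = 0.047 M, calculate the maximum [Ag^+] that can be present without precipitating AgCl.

AgCl(s) ⇌ Ag^+ + Cl^-
Ksp = [Ag^+][Cl^-]
Precipitation begins when Q = Ksp. With [Cl^-] = 0.047 M:
2.1 × 10^-10 = (0.047) × [Ag^+]
[Ag^+] = (2.1 × 10^-10 / 4.7 × 10^-2) = 4.5 × 10^-9 M

4.5 x 10^-9 M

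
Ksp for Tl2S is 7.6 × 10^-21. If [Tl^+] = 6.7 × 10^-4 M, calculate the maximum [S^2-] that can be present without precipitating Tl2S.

Tl2S(s) ⇌ 2 Tl^+(aq) + S^2-(aq)
Ksp = [Tl^+]^2[S^2-]
Precipitation begins when Q = Ksp. With [Tl^+] = 6.7 × 10^-4 M:
7.6 × 10^-21 = (6.7 × 10^-4)^2 × [S^2-]
[S^2-] = (7.6 × 10^-21 / 4.49 × 10^-7) = 1.7 x 10^-14 M

[S^2-] ≈ 1.7 × 10^-14 M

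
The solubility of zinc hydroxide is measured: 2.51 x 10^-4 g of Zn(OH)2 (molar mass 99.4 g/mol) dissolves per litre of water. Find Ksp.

Molar solubility s = (2.51 × 10^-4 g/L) / (99.4 g/mol) = 2.525 x 10^-6 M.
Zn(OH)2(s) <=> Zn^2+ + 2 OH^-
If s mol/L of Zn(OH)2 dissolves, [Zn^2+] = s and [OH^-] = 2s.
Ksp = [Zn^2+][OH^-]^2
Ksp = s(2s)^2 = 4s^3
Ksp = 4 × (2.525 × 10^-6)^3 = 6.44 × 10^-17

Ksp = 6.44e-17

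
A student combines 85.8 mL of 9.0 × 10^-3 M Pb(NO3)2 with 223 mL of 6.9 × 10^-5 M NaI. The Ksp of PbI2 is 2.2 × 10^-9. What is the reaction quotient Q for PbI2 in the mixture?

Total volume = 85.8 + 223 = 308.8 mL.
[Pb^2+] = 9.0 x 10^-3 × (85.8/308.8) = 2.50 × 10^-3 M
[I^-] = 6.9 × 10^-5 × (223/308.8) = 4.98 × 10^-5 M
PbI2(s) ⇌ Pb^2+ + 2 I^-, so Q = [Pb^2+][I^-]^2
Q = (2.50 × 10^-3)(4.98 × 10^-5)^2 = 6.2 x 10^-12
Q < Ksp, so no precipitate of PbI2 forms.

Q = 6.2e-12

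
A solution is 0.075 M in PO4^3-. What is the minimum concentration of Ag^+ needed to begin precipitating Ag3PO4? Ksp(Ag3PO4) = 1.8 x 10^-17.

[Ag^+] = 6.2e-6 M

Ag3PO4(s) ⇌ 3 Ag^+(aq) + PO4^3-(aq)
Ksp = [Ag^+]^3[PO4^3-]
Precipitation begins when Q = Ksp. With [PO4^3-] = 0.075 M:
1.8 x 10^-17 = (0.075) × [Ag^+]^3
[Ag^+] = (1.8 x 10^-17 / 7.5 x 10^-2)^(1/3) = 6.2 x 10^-6 M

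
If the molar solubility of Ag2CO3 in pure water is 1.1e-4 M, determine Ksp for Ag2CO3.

Ag2CO3(s) ⇌ 2 Ag^+ + CO3^2-
With molar solubility s: [Ag^+] = 2s, [CO3^2-] = s.
Ksp = [Ag^+]^2[CO3^2-]
Ksp = (2s)^2s = 4s^3
Ksp = 4 × (1.1 × 10^-4)^3 = 5.3 x 10^-12

Ksp = 5.3e-12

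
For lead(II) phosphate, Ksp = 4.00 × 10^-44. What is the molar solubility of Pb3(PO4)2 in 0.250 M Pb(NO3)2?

8.00 × 10^-22 M

Pb3(PO4)2(s) ⇌ 3 Pb^2+(aq) + 2 PO4^3-(aq)
Ksp = [Pb^2+]^3[PO4^3-]^2
If s mol/L dissolves here, [Pb^2+] = 0.250 + 3s ≈ 0.250, [PO4^3-] = 2s (common-ion effect: Pb^2+ is already 0.250 M).
Ksp ≈ (0.250)^3 × (2s)^2
s = 8.00 × 10^-22 M
Check: 3s = 2.4 × 10^-21 ≪ 0.250, so the approximation is valid.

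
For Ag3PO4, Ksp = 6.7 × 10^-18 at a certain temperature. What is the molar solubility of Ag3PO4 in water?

Ag3PO4(s) ⇌ 3 Ag^+ + PO4^3-
Ksp = [Ag^+]^3[PO4^3-]
Let s = molar solubility. Then [Ag^+] = 3s and [PO4^3-] = s.
Substituting: Ksp = (3s)^3s = 27s^4
s = (6.7 × 10^-18 / 27)^(1/4) = 2.2 x 10^-5 M

2.2e-5 M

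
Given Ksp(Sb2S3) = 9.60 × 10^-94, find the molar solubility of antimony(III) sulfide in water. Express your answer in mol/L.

Sb2S3(s) ⇌ 2 Sb^3+(aq) + 3 S^2-(aq)
Ksp = [Sb^3+]^2[S^2-]^3
With molar solubility s: [Sb^3+] = 2s, [S^2-] = 3s.
Substituting: Ksp = (2s)^2(3s)^3 = 108s^5
s = (9.60 × 10^-94 / 108)^(1/5) = 9.77 x 10^-20 M

9.77e-20 M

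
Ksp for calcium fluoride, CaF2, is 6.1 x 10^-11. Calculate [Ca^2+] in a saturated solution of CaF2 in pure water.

CaF2(s) ⇌ Ca^2+ + 2 F^-
Ksp = [Ca^2+][F^-]^2
If s mol/L of CaF2 dissolves, [Ca^2+] = s and [F^-] = 2s.
Ksp = s(2s)^2 = 4s^3
Solving, s = (6.1 x 10^-11/4)^(1/3) = 2.48 x 10^-4 M
[Ca^2+] = s = 2.5 × 10^-4 M

2.5 x 10^-4 M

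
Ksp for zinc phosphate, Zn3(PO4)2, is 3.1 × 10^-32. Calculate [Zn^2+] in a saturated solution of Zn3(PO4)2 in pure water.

Zn3(PO4)2(s) <=> 3 Zn^2+ + 2 PO4^3-
Ksp = [Zn^2+]^3[PO4^3-]^2
For each mole of Zn3(PO4)2 that dissolves: [Zn^2+] = 3s, [PO4^3-] = 2s.
Substituting: Ksp = (3s)^3(2s)^2 = 108s^5
s = (3.1 × 10^-32 / 108)^(1/5) = 1.96 × 10^-7 M
[Zn^2+] = 3s = 5.9 x 10^-7 M

5.9 × 10^-7 M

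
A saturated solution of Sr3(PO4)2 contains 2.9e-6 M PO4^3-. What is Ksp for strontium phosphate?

Ksp ≈ 6.9e-28

Sr3(PO4)2(s) <=> 3 Sr^2+(aq) + 2 PO4^3-(aq)
Stoichiometry gives [Sr^2+] = (3/2)[PO4^3-] = 4.35 × 10^-6 M.
Ksp = [Sr^2+]^3[PO4^3-]^2
Ksp = (4.35 × 10^-6)^3 × (2.9 × 10^-6)^2 = 6.9 × 10^-28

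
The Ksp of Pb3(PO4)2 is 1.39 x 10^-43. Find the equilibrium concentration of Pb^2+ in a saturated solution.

Pb3(PO4)2(s) <=> 3 Pb^2+(aq) + 2 PO4^3-(aq)
Ksp = [Pb^2+]^3[PO4^3-]^2
If s mol/L of Pb3(PO4)2 dissolves, [Pb^2+] = 3s and [PO4^3-] = 2s.
Substituting: Ksp = (3s)^3(2s)^2 = 108s^5
Solving, s = (1.39 x 10^-43/108)^(1/5) = 1.052 × 10^-9 M
[Pb^2+] = 3s = 3.16 × 10^-9 M

3.16 × 10^-9 M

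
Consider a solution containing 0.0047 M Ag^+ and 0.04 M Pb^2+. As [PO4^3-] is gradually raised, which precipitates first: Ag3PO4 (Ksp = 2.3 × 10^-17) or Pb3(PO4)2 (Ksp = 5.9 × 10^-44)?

Pb3(PO4)2

Precipitation of each salt starts when its ion product equals its Ksp.
For Ag3PO4: 2.3 × 10^-17 = (0.0047)^3 × [PO4^3-]  ⇒  [PO4^3-] = 2.2 × 10^-10 M.
For Pb3(PO4)2: 5.9 × 10^-44 = (0.04)^3 × [PO4^3-]^2  ⇒  [PO4^3-] = 3.0 x 10^-20 M.
The salt with the lower threshold [PO4^3-] precipitates first: Pb3(PO4)2.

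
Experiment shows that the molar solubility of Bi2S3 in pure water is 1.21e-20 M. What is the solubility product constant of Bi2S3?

2.80 × 10^-98

Bi2S3(s) ⇌ 2 Bi^3+(aq) + 3 S^2-(aq)
If s mol/L of Bi2S3 dissolves, [Bi^3+] = 2s and [S^2-] = 3s.
Ksp = [Bi^3+]^2[S^2-]^3
So Ksp = (2s)^2 × (3s)^3 = 108s^5
With s = 1.21 × 10^-20: Ksp = 2.80 × 10^-98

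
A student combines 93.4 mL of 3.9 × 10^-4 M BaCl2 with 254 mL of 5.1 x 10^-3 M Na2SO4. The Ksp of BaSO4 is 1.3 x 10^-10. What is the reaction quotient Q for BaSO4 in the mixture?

Q ≈ 3.9e-7

Total volume = 93.4 + 254 = 347.4 mL.
[Ba^2+] = 3.9 × 10^-4 × (93.4/347.4) = 1.05 × 10^-4 M
[SO4^2-] = 5.1 × 10^-3 × (254/347.4) = 3.73 × 10^-3 M
BaSO4(s) ⇌ Ba^2+ + SO4^2-, so Q = [Ba^2+][SO4^2-]
Q = (1.05 x 10^-4)(3.73 x 10^-3) = 3.9 × 10^-7
Q > Ksp, so BaSO4 will precipitate.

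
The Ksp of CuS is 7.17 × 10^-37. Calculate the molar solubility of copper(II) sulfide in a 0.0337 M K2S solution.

CuS(s) ⇌ Cu^2+(aq) + S^2-(aq)
Ksp = [Cu^2+][S^2-]
Let s = moles of CuS that dissolve per litre. [Cu^2+] = s, [S^2-] = 0.0337 + s ≈ 0.0337 (since S^2- from K2S dominates).
Ksp ≈ s × 0.0337
s = 2.13 × 10^-35 M
Check: s = 2.1 x 10^-35 ≪ 0.0337, so the approximation is valid.

s = 2.13e-35 M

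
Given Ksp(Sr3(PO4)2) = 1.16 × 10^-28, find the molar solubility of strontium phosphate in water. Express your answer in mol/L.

Sr3(PO4)2(s) ⇌ 3 Sr^2+ + 2 PO4^3-
Ksp = [Sr^2+]^3[PO4^3-]^2
If s mol/L of Sr3(PO4)2 dissolves, [Sr^2+] = 3s and [PO4^3-] = 2s.
Ksp = (3s)^3(2s)^2 = 108s^5
s^5 = 1.16 × 10^-28 / 108, so s = 1.01 × 10^-6 M

s = 1.01 x 10^-6 M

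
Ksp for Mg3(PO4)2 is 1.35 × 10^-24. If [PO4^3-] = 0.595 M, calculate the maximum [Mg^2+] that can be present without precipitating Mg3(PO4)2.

Mg3(PO4)2(s) ⇌ 3 Mg^2+ + 2 PO4^3-
Ksp = [Mg^2+]^3[PO4^3-]^2
Precipitation begins when Q = Ksp. With [PO4^3-] = 0.595 M:
1.35 × 10^-24 = (0.595)^2 × [Mg^2+]^3
[Mg^2+] = (1.35 × 10^-24 / 3.540 × 10^-1)^(1/3) = 1.56 × 10^-8 M

1.56 × 10^-8 M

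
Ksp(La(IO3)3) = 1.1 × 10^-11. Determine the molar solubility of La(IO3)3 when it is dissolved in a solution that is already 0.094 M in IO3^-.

La(IO3)3(s) ⇌ La^3+ + 3 IO3^-
Ksp = [La^3+][IO3^-]^3
Let s = moles of La(IO3)3 that dissolve per litre. [La^3+] = s, [IO3^-] = 0.094 + 3s ≈ 0.094 (common-ion effect: IO3^- is already 0.094 M).
Ksp ≈ s × (0.094)^3
s = 1.3 × 10^-8 M
Check: 3s = 4.0 x 10^-8 ≪ 0.094, so the approximation is valid.

s = 1.3 × 10^-8 M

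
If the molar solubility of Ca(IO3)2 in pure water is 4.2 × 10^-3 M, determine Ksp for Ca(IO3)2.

Ca(IO3)2(s) ⇌ Ca^2+ + 2 IO3^-
With molar solubility s: [Ca^2+] = s, [IO3^-] = 2s.
Ksp = [Ca^2+][IO3^-]^2
Ksp = s(2s)^2 = 4s^3
Ksp = 4 × (4.2 × 10^-3)^3 = 3.0 × 10^-7

3.0 × 10^-7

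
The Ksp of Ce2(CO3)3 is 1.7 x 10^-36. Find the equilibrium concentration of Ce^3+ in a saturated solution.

5.5 × 10^-8 M

Ce2(CO3)3(s) <=> 2 Ce^3+ + 3 CO3^2-
Ksp = [Ce^3+]^2[CO3^2-]^3
Let s = molar solubility. Then [Ce^3+] = 2s and [CO3^2-] = 3s.
Ksp = (2s)^2(3s)^3 = 108s^5
Solving, s = (1.7 x 10^-36/108)^(1/5) = 2.75 × 10^-8 M
[Ce^3+] = 2s = 5.5 × 10^-8 M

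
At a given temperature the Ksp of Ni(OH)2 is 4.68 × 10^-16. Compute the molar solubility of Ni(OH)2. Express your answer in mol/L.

s = 4.89e-6 M

Ni(OH)2(s) <=> Ni^2+ + 2 OH^-
Ksp = [Ni^2+][OH^-]^2
Let s = molar solubility. Then [Ni^2+] = s and [OH^-] = 2s.
Substituting: Ksp = s(2s)^2 = 4s^3
Solving, s = (4.68 × 10^-16/4)^(1/3) = 4.89 x 10^-6 M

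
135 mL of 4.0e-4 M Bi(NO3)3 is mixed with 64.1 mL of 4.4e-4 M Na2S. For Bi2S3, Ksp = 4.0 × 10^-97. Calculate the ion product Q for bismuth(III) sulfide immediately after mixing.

Total volume = 135 + 64.1 = 199.1 mL.
[Bi^3+] = 4.0 × 10^-4 × (135/199.1) = 2.71 × 10^-4 M
[S^2-] = 4.4 × 10^-4 × (64.1/199.1) = 1.42 × 10^-4 M
Bi2S3(s) <=> 2 Bi^3+ + 3 S^2-, so Q = [Bi^3+]^2[S^2-]^3
Q = (2.71 x 10^-4)^2(1.42 x 10^-4)^3 = 2.1 × 10^-19
Q > Ksp, so Bi2S3 will precipitate.

Q = 2.1e-19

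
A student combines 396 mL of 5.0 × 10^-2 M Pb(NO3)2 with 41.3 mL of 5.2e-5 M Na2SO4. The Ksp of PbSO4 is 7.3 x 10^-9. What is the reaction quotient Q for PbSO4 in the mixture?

Q ≈ 2.2e-7

Total volume = 396 + 41.3 = 437.3 mL.
[Pb^2+] = 5.0 × 10^-2 × (396/437.3) = 4.53 x 10^-2 M
[SO4^2-] = 5.2 x 10^-5 × (41.3/437.3) = 4.91 × 10^-6 M
PbSO4(s) ⇌ Pb^2+ + SO4^2-, so Q = [Pb^2+][SO4^2-]
Q = (4.53 x 10^-2)(4.91 × 10^-6) = 2.2 × 10^-7
Q > Ksp, so PbSO4 will precipitate.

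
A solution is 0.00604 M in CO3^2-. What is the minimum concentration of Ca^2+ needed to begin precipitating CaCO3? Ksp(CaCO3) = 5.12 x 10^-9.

CaCO3(s) ⇌ Ca^2+(aq) + CO3^2-(aq)
Ksp = [Ca^2+][CO3^2-]
Precipitation begins when Q = Ksp. With [CO3^2-] = 0.00604 M:
5.12 x 10^-9 = (0.00604) × [Ca^2+]
[Ca^2+] = (5.12 x 10^-9 / 6.04 × 10^-3) = 8.48 x 10^-7 M

8.48e-7 M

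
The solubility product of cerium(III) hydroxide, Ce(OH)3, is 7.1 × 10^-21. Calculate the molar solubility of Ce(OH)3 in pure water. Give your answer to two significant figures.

s ≈ 4.0 x 10^-6 M

Ce(OH)3(s) <=> Ce^3+ + 3 OH^-
Ksp = [Ce^3+][OH^-]^3
For each mole of Ce(OH)3 that dissolves: [Ce^3+] = s, [OH^-] = 3s.
So Ksp = s × (3s)^3 = 27s^4
Solving, s = (7.1 × 10^-21/27)^(1/4) = 4.0 × 10^-6 M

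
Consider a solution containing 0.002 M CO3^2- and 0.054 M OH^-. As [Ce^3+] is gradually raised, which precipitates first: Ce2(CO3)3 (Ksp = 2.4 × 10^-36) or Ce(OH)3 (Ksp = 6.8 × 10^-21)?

Each salt begins to precipitate when Q = Ksp, i.e. when [Ce^3+] reaches its threshold.
For Ce2(CO3)3: 2.4 × 10^-36 = (0.002)^3 × [Ce^3+]^2  ⇒  [Ce^3+] = 1.7 x 10^-14 M.
For Ce(OH)3: 6.8 × 10^-21 = (0.054)^3 × [Ce^3+]  ⇒  [Ce^3+] = 4.3 × 10^-17 M.
The salt with the lower threshold [Ce^3+] precipitates first: Ce(OH)3.

Ce(OH)3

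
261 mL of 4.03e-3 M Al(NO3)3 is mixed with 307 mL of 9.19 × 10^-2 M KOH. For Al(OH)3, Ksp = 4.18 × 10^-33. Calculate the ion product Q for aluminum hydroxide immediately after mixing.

Total volume = 261 + 307 = 568 mL.
[Al^3+] = 4.03 × 10^-3 × (261/568) = 1.852 × 10^-3 M
[OH^-] = 9.19 × 10^-2 × (307/568) = 4.967 × 10^-2 M
Al(OH)3(s) <=> Al^3+(aq) + 3 OH^-(aq), so Q = [Al^3+][OH^-]^3
Q = (1.852 x 10^-3)(4.967 × 10^-2)^3 = 2.27 × 10^-7
Q > Ksp, so Al(OH)3 will precipitate.

Q = 2.27 × 10^-7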